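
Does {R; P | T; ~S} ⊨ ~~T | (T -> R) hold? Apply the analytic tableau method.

Yes

Initial set: {R; (P | T); ~S; ~(~~T | (T -> R))}.
~(~~T | (T -> R)): α-rule — add ~~~T, ~(T -> R).
~~~T: drop double negation, giving ~T.
~(T -> R): α-rule — add T, ~R.
× closes — contains both T and ~T.
All 1 branch closes.
Every branch closed, so the premises entail the conclusion.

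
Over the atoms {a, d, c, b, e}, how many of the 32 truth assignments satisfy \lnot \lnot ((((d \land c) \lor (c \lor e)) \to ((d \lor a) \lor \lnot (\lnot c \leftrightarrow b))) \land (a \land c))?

Initial set: {T \lnot \lnot ((((d \land c) \lor (c \lor e)) \to ((d \lor a) \lor \lnot (\lnot c \leftrightarrow b))) \land (a \land c))}.
T \lnot \lnot ((((d \land c) \lor (c \lor e)) \to ((d \lor a) \lor \lnot (\lnot c \leftrightarrow b))) \land (a \land c)): drop double negation, giving T ((((d \land c) \lor (c \lor e)) \to ((d \lor a) \lor \lnot (\lnot c \leftrightarrow b))) \land (a \land c)).
T ((((d \land c) \lor (c \lor e)) \to ((d \lor a) \lor \lnot (\lnot c \leftrightarrow b))) \land (a \land c)): α-rule — add T (((d \land c) \lor (c \lor e)) \to ((d \lor a) \lor \lnot (\lnot c \leftrightarrow b))), T (a \land c).
T (a \land c): α-rule — add T a, T c.
T (((d \land c) \lor (c \lor e)) \to ((d \lor a) \lor \lnot (\lnot c \leftrightarrow b))): β-rule — branch into F ((d \land c) \lor (c \lor e))  //  T ((d \lor a) \lor \lnot (\lnot c \leftrightarrow b)).
  branch 1 (add F ((d \land c) \lor (c \lor e))):
    F ((d \land c) \lor (c \lor e)): α-rule — add F (d \land c), F (c \lor e).
    F (c \lor e): α-rule — add F c, F e.
    × closes — contains both c and \lnot c.
  branch 2 (add T ((d \lor a) \lor \lnot (\lnot c \leftrightarrow b))):
    T ((d \lor a) \lor \lnot (\lnot c \leftrightarrow b)): β-rule — branch into T (d \lor a)  //  T \lnot (\lnot c \leftrightarrow b).
      branch 2.1 (add T (d \lor a)):
        T (d \lor a): β-rule — branch into T d  //  T a.
          branch 2.1.1 (add T d):
            ○ open, literals {a=1, c=1, d=1}.
          branch 2.1.2 (add T a):
            ○ open, literals {a=1, c=1}.
      branch 2.2 (add T \lnot (\lnot c \leftrightarrow b)):
        T \lnot (\lnot c \leftrightarrow b): β-rule — branch into T \lnot c, F b  //  F \lnot c, T b.
          branch 2.2.1 (add T \lnot c, F b):
            × closes — contains both c and \lnot c.
          branch 2.2.2 (add F \lnot c, T b):
            ○ open, literals {a=1, b=1, c=1}.
2 branches closed, 3 open.
Each open branch fixes some atoms; the unmentioned ones are free. Counting distinct full assignments: branch {a=1, c=1, d=1} (b, e) contributes 4 new; branch {a=1, c=1} (d, b, e) contributes 4 new; branch {a=1, b=1, c=1} (d, e) contributes 0 new. Total: 8.

8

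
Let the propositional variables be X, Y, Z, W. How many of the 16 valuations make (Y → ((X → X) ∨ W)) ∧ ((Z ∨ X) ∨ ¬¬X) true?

Initial set: {((Y → ((X → X) ∨ W)) ∧ ((Z ∨ X) ∨ ¬¬X))}.
((Y → ((X → X) ∨ W)) ∧ ((Z ∨ X) ∨ ¬¬X)): α-rule — add (Y → ((X → X) ∨ W)), ((Z ∨ X) ∨ ¬¬X).
(Y → ((X → X) ∨ W)): β-rule — branch into ¬Y  //  ((X → X) ∨ W).
  branch 1 (add ¬Y):
    ((Z ∨ X) ∨ ¬¬X): β-rule — branch into (Z ∨ X)  //  ¬¬X.
      branch 1.1 (add (Z ∨ X)):
        (Z ∨ X): β-rule — branch into Z  //  X.
          branch 1.1.1 (add Z):
            ○ open, literals {Y=F, Z=T}.
          branch 1.1.2 (add X):
            ○ open, literals {X=T, Y=F}.
      branch 1.2 (add ¬¬X):
        ¬¬X: drop double negation, giving X.
        ○ open, literals {X=T, Y=F}.
  branch 2 (add ((X → X) ∨ W)):
    ((Z ∨ X) ∨ ¬¬X): β-rule — branch into (Z ∨ X)  //  ¬¬X.
      branch 2.1 (add (Z ∨ X)):
        ((X → X) ∨ W): β-rule — branch into (X → X)  //  W.
          branch 2.1.1 (add (X → X)):
            (Z ∨ X): β-rule — branch into Z  //  X.
              branch 2.1.1.1 (add Z):
                (X → X): β-rule — branch into ¬X  //  X.
                  branch 2.1.1.1.1 (add ¬X):
                    ○ open, literals {X=F, Z=T}.
                  branch 2.1.1.1.2 (add X):
                    ○ open, literals {X=T, Z=T}.
              branch 2.1.1.2 (add X):
                (X → X): β-rule — branch into ¬X  //  X.
                  branch 2.1.1.2.1 (add ¬X):
                    × closes — contains both X and ¬X.
                  branch 2.1.1.2.2 (add X):
                    ○ open, literals {X=T}.
          branch 2.1.2 (add W):
            (Z ∨ X): β-rule — branch into Z  //  X.
              branch 2.1.2.1 (add Z):
                ○ open, literals {W=T, Z=T}.
              branch 2.1.2.2 (add X):
                ○ open, literals {W=T, X=T}.
      branch 2.2 (add ¬¬X):
        ¬¬X: drop double negation, giving X.
        ((X → X) ∨ W): β-rule — branch into (X → X)  //  W.
          branch 2.2.1 (add (X → X)):
            (X → X): β-rule — branch into ¬X  //  X.
              branch 2.2.1.1 (add ¬X):
                × closes — contains both X and ¬X.
              branch 2.2.1.2 (add X):
                ○ open, literals {X=T}.
          branch 2.2.2 (add W):
            ○ open, literals {W=T, X=T}.
2 branches closed, 10 open.
Each open branch fixes some atoms; the unmentioned ones are free. Counting distinct full assignments: branch {Y=F, Z=T} (X, W) contributes 4 new; branch {X=T, Y=F} (Z, W) contributes 2 new; branch {X=T, Y=F} (Z, W) contributes 0 new; branch {X=F, Z=T} (Y, W) contributes 2 new; branch {X=T, Z=T} (Y, W) contributes 2 new; branch {X=T} (Y, Z, W) contributes 2 new; branch {W=T, Z=T} (X, Y) contributes 0 new; branch {W=T, X=T} (Y, Z) contributes 0 new; branch {X=T} (Y, Z, W) contributes 0 new; branch {W=T, X=T} (Y, Z) contributes 0 new. Total: 12.

12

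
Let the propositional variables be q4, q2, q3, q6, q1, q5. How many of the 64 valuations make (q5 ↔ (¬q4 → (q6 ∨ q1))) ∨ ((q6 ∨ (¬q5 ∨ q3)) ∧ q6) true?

48

Initial set: {((q5 ↔ (¬q4 → (q6 ∨ q1))) ∨ ((q6 ∨ (¬q5 ∨ q3)) ∧ q6))}.
((q5 ↔ (¬q4 → (q6 ∨ q1))) ∨ ((q6 ∨ (¬q5 ∨ q3)) ∧ q6)): β-rule — branch into (q5 ↔ (¬q4 → (q6 ∨ q1)))  //  ((q6 ∨ (¬q5 ∨ q3)) ∧ q6).
  branch 1 (add (q5 ↔ (¬q4 → (q6 ∨ q1)))):
    (q5 ↔ (¬q4 → (q6 ∨ q1))): β-rule — branch into q5, (¬q4 → (q6 ∨ q1))  //  ¬q5, ¬(¬q4 → (q6 ∨ q1)).
      branch 1.1 (add q5, (¬q4 → (q6 ∨ q1))):
        (¬q4 → (q6 ∨ q1)): β-rule — branch into ¬¬q4  //  (q6 ∨ q1).
          branch 1.1.1 (add ¬¬q4):
            ○ open, literals {q4=T, q5=T}.
          branch 1.1.2 (add (q6 ∨ q1)):
            (q6 ∨ q1): β-rule — branch into q6  //  q1.
              branch 1.1.2.1 (add q6):
                ○ open, literals {q5=T, q6=T}.
              branch 1.1.2.2 (add q1):
                ○ open, literals {q1=T, q5=T}.
      branch 1.2 (add ¬q5, ¬(¬q4 → (q6 ∨ q1))):
        ¬(¬q4 → (q6 ∨ q1)): α-rule — add ¬q4, ¬(q6 ∨ q1).
        ¬(q6 ∨ q1): α-rule — add ¬q6, ¬q1.
        ○ open, literals {q1=F, q4=F, q5=F, q6=F}.
  branch 2 (add ((q6 ∨ (¬q5 ∨ q3)) ∧ q6)):
    ((q6 ∨ (¬q5 ∨ q3)) ∧ q6): α-rule — add (q6 ∨ (¬q5 ∨ q3)), q6.
    (q6 ∨ (¬q5 ∨ q3)): β-rule — branch into q6  //  (¬q5 ∨ q3).
      branch 2.1 (add q6):
        ○ open, literals {q6=T}.
      branch 2.2 (add (¬q5 ∨ q3)):
        (¬q5 ∨ q3): β-rule — branch into ¬q5  //  q3.
          branch 2.2.1 (add ¬q5):
            ○ open, literals {q5=F, q6=T}.
          branch 2.2.2 (add q3):
            ○ open, literals {q3=T, q6=T}.
0 branches closed, 7 open.
Each open branch fixes some atoms; the unmentioned ones are free. Counting distinct full assignments: branch {q4=T, q5=T} (q2, q3, q6, q1) contributes 16 new; branch {q5=T, q6=T} (q4, q2, q3, q1) contributes 8 new; branch {q1=T, q5=T} (q4, q2, q3, q6) contributes 4 new; branch {q1=F, q4=F, q5=F, q6=F} (q2, q3) contributes 4 new; branch {q6=T} (q4, q2, q3, q1, q5) contributes 16 new; branch {q5=F, q6=T} (q4, q2, q3, q1) contributes 0 new; branch {q3=T, q6=T} (q4, q2, q1, q5) contributes 0 new. Total: 48.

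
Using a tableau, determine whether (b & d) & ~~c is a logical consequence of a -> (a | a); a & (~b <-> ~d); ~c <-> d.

Initial set: {(a -> (a | a)); (a & (~b <-> ~d)); (~c <-> d); ~((b & d) & ~~c)}.
(a & (~b <-> ~d)): α-rule — add a, (~b <-> ~d).
(a -> (a | a)): β-rule — branch into ~a  //  (a | a).
  branch 1 (add ~a):
    × closes — contains both a and ~a.
  branch 2 (add (a | a)):
    (~c <-> d): β-rule — branch into ~c, d  //  ~~c, ~d.
      branch 2.1 (add ~c, d):
        ~((b & d) & ~~c): β-rule — branch into ~(b & d)  //  ~~~c.
          branch 2.1.1 (add ~(b & d)):
            (~b <-> ~d): β-rule — branch into ~b, ~d  //  ~~b, ~~d.
              branch 2.1.1.1 (add ~b, ~d):
                × closes — contains both d and ~d.
              branch 2.1.1.2 (add ~~b, ~~d):
                (a | a): β-rule — branch into a  //  a.
                  branch 2.1.1.2.1 (add a):
                    ~(b & d): β-rule — branch into ~b  //  ~d.
                      branch 2.1.1.2.1.1 (add ~b):
                        × closes — contains both b and ~b.
                      branch 2.1.1.2.1.2 (add ~d):
                        × closes — contains both d and ~d.
                  branch 2.1.1.2.2 (add a):
                    ~(b & d): β-rule — branch into ~b  //  ~d.
                      branch 2.1.1.2.2.1 (add ~b):
                        × closes — contains both b and ~b.
                      branch 2.1.1.2.2.2 (add ~d):
                        × closes — contains both d and ~d.
          branch 2.1.2 (add ~~~c):
            ~~~c: drop double negation, giving ~c.
            (~b <-> ~d): β-rule — branch into ~b, ~d  //  ~~b, ~~d.
              branch 2.1.2.1 (add ~b, ~d):
                × closes — contains both d and ~d.
              branch 2.1.2.2 (add ~~b, ~~d):
                (a | a): β-rule — branch into a  //  a.
                  branch 2.1.2.2.1 (add a):
                    ○ open, literals {a=1, b=1, c=0, d=1}.
                  branch 2.1.2.2.2 (add a):
                    ○ open, literals {a=1, b=1, c=0, d=1}.
      branch 2.2 (add ~~c, ~d):
        ~((b & d) & ~~c): β-rule — branch into ~(b & d)  //  ~~~c.
          branch 2.2.1 (add ~(b & d)):
            (~b <-> ~d): β-rule — branch into ~b, ~d  //  ~~b, ~~d.
              branch 2.2.1.1 (add ~b, ~d):
                (a | a): β-rule — branch into a  //  a.
                  branch 2.2.1.1.1 (add a):
                    ~(b & d): β-rule — branch into ~b  //  ~d.
                      branch 2.2.1.1.1.1 (add ~b):
                        ○ open, literals {a=1, b=0, c=1, d=0}.
                      branch 2.2.1.1.1.2 (add ~d):
                        ○ open, literals {a=1, b=0, c=1, d=0}.
                  branch 2.2.1.1.2 (add a):
                    ~(b & d): β-rule — branch into ~b  //  ~d.
                      branch 2.2.1.1.2.1 (add ~b):
                        ○ open, literals {a=1, b=0, c=1, d=0}.
                      branch 2.2.1.1.2.2 (add ~d):
                        ○ open, literals {a=1, b=0, c=1, d=0}.
              branch 2.2.1.2 (add ~~b, ~~d):
                × closes — contains both d and ~d.
          branch 2.2.2 (add ~~~c):
            ~~~c: drop double negation, giving ~c.
            × closes — contains both c and ~c.
9 branches closed, 6 open.
An open branch gives a countermodel: a=1, b=1, c=0, d=1 (unmentioned atoms arbitrary); the premises hold there but the conclusion fails.

No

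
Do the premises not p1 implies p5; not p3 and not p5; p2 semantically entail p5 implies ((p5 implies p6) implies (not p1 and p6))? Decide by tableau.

Initial set: {T (not p1 implies p5); T (not p3 and not p5); T p2; F (p5 implies ((p5 implies p6) implies (not p1 and p6)))}.
T (not p3 and not p5): α-rule — add T not p3, T not p5.
F (p5 implies ((p5 implies p6) implies (not p1 and p6))): α-rule — add T p5, F ((p5 implies p6) implies (not p1 and p6)).
× closes — contains both p5 and not p5.
All 1 branch closes.
Every branch closed, so the premises entail the conclusion.

Yes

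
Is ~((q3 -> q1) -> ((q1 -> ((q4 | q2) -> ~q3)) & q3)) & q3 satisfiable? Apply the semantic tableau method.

Initial set: {(~((q3 -> q1) -> ((q1 -> ((q4 | q2) -> ~q3)) & q3)) & q3)}.
(~((q3 -> q1) -> ((q1 -> ((q4 | q2) -> ~q3)) & q3)) & q3): α-rule — add ~((q3 -> q1) -> ((q1 -> ((q4 | q2) -> ~q3)) & q3)), q3.
~((q3 -> q1) -> ((q1 -> ((q4 | q2) -> ~q3)) & q3)): α-rule — add (q3 -> q1), ~((q1 -> ((q4 | q2) -> ~q3)) & q3).
(q3 -> q1): β-rule — branch into ~q3  //  q1.
  branch 1 (add ~q3):
    × closes — contains both q3 and ~q3.
  branch 2 (add q1):
    ~((q1 -> ((q4 | q2) -> ~q3)) & q3): β-rule — branch into ~(q1 -> ((q4 | q2) -> ~q3))  //  ~q3.
      branch 2.1 (add ~(q1 -> ((q4 | q2) -> ~q3))):
        ~(q1 -> ((q4 | q2) -> ~q3)): α-rule — add q1, ~((q4 | q2) -> ~q3).
        ~((q4 | q2) -> ~q3): α-rule — add (q4 | q2), ~~q3.
        (q4 | q2): β-rule — branch into q4  //  q2.
          branch 2.1.1 (add q4):
            ○ open, literals {q1=T, q3=T, q4=T}.
          branch 2.1.2 (add q2):
            ○ open, literals {q1=T, q2=T, q3=T}.
      branch 2.2 (add ~q3):
        × closes — contains both q3 and ~q3.
2 branches closed, 2 open.
An open branch gives a satisfying assignment: q1=T, q3=T, q4=T.

Satisfiable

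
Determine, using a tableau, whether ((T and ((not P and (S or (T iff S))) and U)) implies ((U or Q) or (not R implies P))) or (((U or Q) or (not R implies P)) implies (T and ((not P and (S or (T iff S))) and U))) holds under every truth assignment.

Valid

Assume the negation and expand:
Initial set: {not (((T and ((not P and (S or (T iff S))) and U)) implies ((U or Q) or (not R implies P))) or (((U or Q) or (not R implies P)) implies (T and ((not P and (S or (T iff S))) and U))))}.
not (((T and ((not P and (S or (T iff S))) and U)) implies ((U or Q) or (not R implies P))) or (((U or Q) or (not R implies P)) implies (T and ((not P and (S or (T iff S))) and U)))): α-rule — add not ((T and ((not P and (S or (T iff S))) and U)) implies ((U or Q) or (not R implies P))), not (((U or Q) or (not R implies P)) implies (T and ((not P and (S or (T iff S))) and U))).
not ((T and ((not P and (S or (T iff S))) and U)) implies ((U or Q) or (not R implies P))): α-rule — add (T and ((not P and (S or (T iff S))) and U)), not ((U or Q) or (not R implies P)).
not (((U or Q) or (not R implies P)) implies (T and ((not P and (S or (T iff S))) and U))): α-rule — add ((U or Q) or (not R implies P)), not (T and ((not P and (S or (T iff S))) and U)).
(T and ((not P and (S or (T iff S))) and U)): α-rule — add T, ((not P and (S or (T iff S))) and U).
not ((U or Q) or (not R implies P)): α-rule — add not (U or Q), not (not R implies P).
((not P and (S or (T iff S))) and U): α-rule — add (not P and (S or (T iff S))), U.
not (U or Q): α-rule — add not U, not Q.
× closes — contains both U and not U.
All 1 branch closes.
Every branch closed, so the negation is unsatisfiable and the formula is valid.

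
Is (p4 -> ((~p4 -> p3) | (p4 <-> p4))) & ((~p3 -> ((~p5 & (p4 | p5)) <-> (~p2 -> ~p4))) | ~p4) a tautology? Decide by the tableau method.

Assume the negation and expand:
Initial set: {~((p4 -> ((~p4 -> p3) | (p4 <-> p4))) & ((~p3 -> ((~p5 & (p4 | p5)) <-> (~p2 -> ~p4))) | ~p4))}.
~((p4 -> ((~p4 -> p3) | (p4 <-> p4))) & ((~p3 -> ((~p5 & (p4 | p5)) <-> (~p2 -> ~p4))) | ~p4)): β-rule — branch into ~(p4 -> ((~p4 -> p3) | (p4 <-> p4)))  //  ~((~p3 -> ((~p5 & (p4 | p5)) <-> (~p2 -> ~p4))) | ~p4).
  branch 1 (add ~(p4 -> ((~p4 -> p3) | (p4 <-> p4)))):
    ~(p4 -> ((~p4 -> p3) | (p4 <-> p4))): α-rule — add p4, ~((~p4 -> p3) | (p4 <-> p4)).
    ~((~p4 -> p3) | (p4 <-> p4)): α-rule — add ~(~p4 -> p3), ~(p4 <-> p4).
    ~(~p4 -> p3): α-rule — add ~p4, ~p3.
    × closes — contains both p4 and ~p4.
  branch 2 (add ~((~p3 -> ((~p5 & (p4 | p5)) <-> (~p2 -> ~p4))) | ~p4)):
    ~((~p3 -> ((~p5 & (p4 | p5)) <-> (~p2 -> ~p4))) | ~p4): α-rule — add ~(~p3 -> ((~p5 & (p4 | p5)) <-> (~p2 -> ~p4))), ~~p4.
    ~(~p3 -> ((~p5 & (p4 | p5)) <-> (~p2 -> ~p4))): α-rule — add ~p3, ~((~p5 & (p4 | p5)) <-> (~p2 -> ~p4)).
    ~((~p5 & (p4 | p5)) <-> (~p2 -> ~p4)): β-rule — branch into (~p5 & (p4 | p5)), ~(~p2 -> ~p4)  //  ~(~p5 & (p4 | p5)), (~p2 -> ~p4).
      branch 2.1 (add (~p5 & (p4 | p5)), ~(~p2 -> ~p4)):
        (~p5 & (p4 | p5)): α-rule — add ~p5, (p4 | p5).
        ~(~p2 -> ~p4): α-rule — add ~p2, ~~p4.
        (p4 | p5): β-rule — branch into p4  //  p5.
          branch 2.1.1 (add p4):
            ○ open, literals {p2=F, p3=F, p4=T, p5=F}.
          branch 2.1.2 (add p5):
            × closes — contains both p5 and ~p5.
      branch 2.2 (add ~(~p5 & (p4 | p5)), (~p2 -> ~p4)):
        ~(~p5 & (p4 | p5)): β-rule — branch into ~~p5  //  ~(p4 | p5).
          branch 2.2.1 (add ~~p5):
            (~p2 -> ~p4): β-rule — branch into ~~p2  //  ~p4.
              branch 2.2.1.1 (add ~~p2):
                ○ open, literals {p2=T, p3=F, p4=T, p5=T}.
              branch 2.2.1.2 (add ~p4):
                × closes — contains both p4 and ~p4.
          branch 2.2.2 (add ~(p4 | p5)):
            ~(p4 | p5): α-rule — add ~p4, ~p5.
            × closes — contains both p4 and ~p4.
4 branches closed, 2 open.
An open branch gives a countermodel: p2=F, p3=F, p4=T, p5=F (unmentioned atoms arbitrary); under it the original formula is false.

Not valid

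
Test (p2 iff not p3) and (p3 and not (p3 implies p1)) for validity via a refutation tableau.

Not valid

Assume the negation and expand:
Initial set: {not ((p2 iff not p3) and (p3 and not (p3 implies p1)))}.
not ((p2 iff not p3) and (p3 and not (p3 implies p1))): β-rule — branch into not (p2 iff not p3)  //  not (p3 and not (p3 implies p1)).
  branch 1 (add not (p2 iff not p3)):
    not (p2 iff not p3): β-rule — branch into p2, not not p3  //  not p2, not p3.
      branch 1.1 (add p2, not not p3):
        ○ open, literals {p2=1, p3=1}.
      branch 1.2 (add not p2, not p3):
        ○ open, literals {p2=0, p3=0}.
  branch 2 (add not (p3 and not (p3 implies p1))):
    not (p3 and not (p3 implies p1)): β-rule — branch into not p3  //  not not (p3 implies p1).
      branch 2.1 (add not p3):
        ○ open, literals {p3=0}.
      branch 2.2 (add not not (p3 implies p1)):
        not not (p3 implies p1): β-rule — branch into not p3  //  p1.
          branch 2.2.1 (add not p3):
            ○ open, literals {p3=0}.
          branch 2.2.2 (add p1):
            ○ open, literals {p1=1}.
0 branches closed, 5 open.
An open branch gives a countermodel: p2=1, p3=1 (unmentioned atoms arbitrary); under it the original formula is false.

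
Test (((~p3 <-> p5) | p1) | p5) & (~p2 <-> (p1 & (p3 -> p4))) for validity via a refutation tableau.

Not valid

Assume the negation and expand:
Initial set: {~((((~p3 <-> p5) | p1) | p5) & (~p2 <-> (p1 & (p3 -> p4))))}.
~((((~p3 <-> p5) | p1) | p5) & (~p2 <-> (p1 & (p3 -> p4)))): β-rule — branch into ~(((~p3 <-> p5) | p1) | p5)  //  ~(~p2 <-> (p1 & (p3 -> p4))).
  branch 1 (add ~(((~p3 <-> p5) | p1) | p5)):
    ~(((~p3 <-> p5) | p1) | p5): α-rule — add ~((~p3 <-> p5) | p1), ~p5.
    ~((~p3 <-> p5) | p1): α-rule — add ~(~p3 <-> p5), ~p1.
    ~(~p3 <-> p5): β-rule — branch into ~p3, ~p5  //  ~~p3, p5.
      branch 1.1 (add ~p3, ~p5):
        ○ open, literals {p1=0, p3=0, p5=0}.
      branch 1.2 (add ~~p3, p5):
        × closes — contains both p5 and ~p5.
  branch 2 (add ~(~p2 <-> (p1 & (p3 -> p4)))):
    ~(~p2 <-> (p1 & (p3 -> p4))): β-rule — branch into ~p2, ~(p1 & (p3 -> p4))  //  ~~p2, (p1 & (p3 -> p4)).
      branch 2.1 (add ~p2, ~(p1 & (p3 -> p4))):
        ~(p1 & (p3 -> p4)): β-rule — branch into ~p1  //  ~(p3 -> p4).
          branch 2.1.1 (add ~p1):
            ○ open, literals {p1=0, p2=0}.
          branch 2.1.2 (add ~(p3 -> p4)):
            ~(p3 -> p4): α-rule — add p3, ~p4.
            ○ open, literals {p2=0, p3=1, p4=0}.
      branch 2.2 (add ~~p2, (p1 & (p3 -> p4))):
        (p1 & (p3 -> p4)): α-rule — add p1, (p3 -> p4).
        (p3 -> p4): β-rule — branch into ~p3  //  p4.
          branch 2.2.1 (add ~p3):
            ○ open, literals {p1=1, p2=1, p3=0}.
          branch 2.2.2 (add p4):
            ○ open, literals {p1=1, p2=1, p4=1}.
1 branch closed, 5 open.
An open branch gives a countermodel: p1=0, p3=0, p5=0 (unmentioned atoms arbitrary); under it the original formula is false.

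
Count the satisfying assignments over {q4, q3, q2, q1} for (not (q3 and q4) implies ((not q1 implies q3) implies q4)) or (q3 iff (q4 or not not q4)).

12

Initial set: {((not (q3 and q4) implies ((not q1 implies q3) implies q4)) or (q3 iff (q4 or not not q4)))}.
((not (q3 and q4) implies ((not q1 implies q3) implies q4)) or (q3 iff (q4 or not not q4))): β-rule — branch into (not (q3 and q4) implies ((not q1 implies q3) implies q4))  //  (q3 iff (q4 or not not q4)).
  branch 1 (add (not (q3 and q4) implies ((not q1 implies q3) implies q4))):
    (not (q3 and q4) implies ((not q1 implies q3) implies q4)): β-rule — branch into not not (q3 and q4)  //  ((not q1 implies q3) implies q4).
      branch 1.1 (add not not (q3 and q4)):
        not not (q3 and q4): α-rule — add q3, q4.
        ○ open, literals {q3=1, q4=1}.
      branch 1.2 (add ((not q1 implies q3) implies q4)):
        ((not q1 implies q3) implies q4): β-rule — branch into not (not q1 implies q3)  //  q4.
          branch 1.2.1 (add not (not q1 implies q3)):
            not (not q1 implies q3): α-rule — add not q1, not q3.
            ○ open, literals {q1=0, q3=0}.
          branch 1.2.2 (add q4):
            ○ open, literals {q4=1}.
  branch 2 (add (q3 iff (q4 or not not q4))):
    (q3 iff (q4 or not not q4)): β-rule — branch into q3, (q4 or not not q4)  //  not q3, not (q4 or not not q4).
      branch 2.1 (add q3, (q4 or not not q4)):
        (q4 or not not q4): β-rule — branch into q4  //  not not q4.
          branch 2.1.1 (add q4):
            ○ open, literals {q3=1, q4=1}.
          branch 2.1.2 (add not not q4):
            not not q4: drop double negation, giving q4.
            ○ open, literals {q3=1, q4=1}.
      branch 2.2 (add not q3, not (q4 or not not q4)):
        not (q4 or not not q4): α-rule — add not q4, not not not q4.
        not not not q4: drop double negation, giving not q4.
        ○ open, literals {q3=0, q4=0}.
0 branches closed, 6 open.
Each open branch fixes some atoms; the unmentioned ones are free. Counting distinct full assignments: branch {q3=1, q4=1} (q2, q1) contributes 4 new; branch {q1=0, q3=0} (q4, q2) contributes 4 new; branch {q4=1} (q3, q2, q1) contributes 2 new; branch {q3=1, q4=1} (q2, q1) contributes 0 new; branch {q3=1, q4=1} (q2, q1) contributes 0 new; branch {q3=0, q4=0} (q2, q1) contributes 2 new. Total: 12.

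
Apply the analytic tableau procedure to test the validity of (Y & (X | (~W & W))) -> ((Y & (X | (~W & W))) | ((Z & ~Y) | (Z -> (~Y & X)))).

Valid

Assume the negation and expand:
Initial set: {~((Y & (X | (~W & W))) -> ((Y & (X | (~W & W))) | ((Z & ~Y) | (Z -> (~Y & X)))))}.
~((Y & (X | (~W & W))) -> ((Y & (X | (~W & W))) | ((Z & ~Y) | (Z -> (~Y & X))))): α-rule — add (Y & (X | (~W & W))), ~((Y & (X | (~W & W))) | ((Z & ~Y) | (Z -> (~Y & X)))).
(Y & (X | (~W & W))): α-rule — add Y, (X | (~W & W)).
~((Y & (X | (~W & W))) | ((Z & ~Y) | (Z -> (~Y & X)))): α-rule — add ~(Y & (X | (~W & W))), ~((Z & ~Y) | (Z -> (~Y & X))).
~((Z & ~Y) | (Z -> (~Y & X))): α-rule — add ~(Z & ~Y), ~(Z -> (~Y & X)).
~(Z -> (~Y & X)): α-rule — add Z, ~(~Y & X).
(X | (~W & W)): β-rule — branch into X  //  (~W & W).
  branch 1 (add X):
    ~(Y & (X | (~W & W))): β-rule — branch into ~Y  //  ~(X | (~W & W)).
      branch 1.1 (add ~Y):
        × closes — contains both Y and ~Y.
      branch 1.2 (add ~(X | (~W & W))):
        ~(X | (~W & W)): α-rule — add ~X, ~(~W & W).
        × closes — contains both X and ~X.
  branch 2 (add (~W & W)):
    (~W & W): α-rule — add ~W, W.
    × closes — contains both W and ~W.
All 3 branches close.
Every branch closed, so the negation is unsatisfiable and the formula is valid.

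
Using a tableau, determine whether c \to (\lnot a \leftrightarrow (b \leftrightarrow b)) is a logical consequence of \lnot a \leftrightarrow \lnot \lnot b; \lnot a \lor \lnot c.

Yes

Initial set: {(\lnot a \leftrightarrow \lnot \lnot b); (\lnot a \lor \lnot c); \lnot (c \to (\lnot a \leftrightarrow (b \leftrightarrow b)))}.
\lnot (c \to (\lnot a \leftrightarrow (b \leftrightarrow b))): α-rule — add c, \lnot (\lnot a \leftrightarrow (b \leftrightarrow b)).
(\lnot a \leftrightarrow \lnot \lnot b): β-rule — branch into \lnot a, \lnot \lnot b  //  \lnot \lnot a, \lnot \lnot \lnot b.
  branch 1 (add \lnot a, \lnot \lnot b):
    \lnot \lnot b: drop double negation, giving b.
    (\lnot a \lor \lnot c): β-rule — branch into \lnot a  //  \lnot c.
      branch 1.1 (add \lnot a):
        \lnot (\lnot a \leftrightarrow (b \leftrightarrow b)): β-rule — branch into \lnot a, \lnot (b \leftrightarrow b)  //  \lnot \lnot a, (b \leftrightarrow b).
          branch 1.1.1 (add \lnot a, \lnot (b \leftrightarrow b)):
            \lnot (b \leftrightarrow b): β-rule — branch into b, \lnot b  //  \lnot b, b.
              branch 1.1.1.1 (add b, \lnot b):
                × closes — contains both b and \lnot b.
              branch 1.1.1.2 (add \lnot b, b):
                × closes — contains both b and \lnot b.
          branch 1.1.2 (add \lnot \lnot a, (b \leftrightarrow b)):
            × closes — contains both a and \lnot a.
      branch 1.2 (add \lnot c):
        × closes — contains both c and \lnot c.
  branch 2 (add \lnot \lnot a, \lnot \lnot \lnot b):
    \lnot \lnot \lnot b: drop double negation, giving \lnot b.
    (\lnot a \lor \lnot c): β-rule — branch into \lnot a  //  \lnot c.
      branch 2.1 (add \lnot a):
        × closes — contains both a and \lnot a.
      branch 2.2 (add \lnot c):
        × closes — contains both c and \lnot c.
All 6 branches close.
Every branch closed, so the premises entail the conclusion.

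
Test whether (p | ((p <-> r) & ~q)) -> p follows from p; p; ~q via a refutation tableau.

Yes

Initial set: {p; p; ~q; ~((p | ((p <-> r) & ~q)) -> p)}.
~((p | ((p <-> r) & ~q)) -> p): α-rule — add (p | ((p <-> r) & ~q)), ~p.
× closes — contains both p and ~p.
All 1 branch closes.
Every branch closed, so the premises entail the conclusion.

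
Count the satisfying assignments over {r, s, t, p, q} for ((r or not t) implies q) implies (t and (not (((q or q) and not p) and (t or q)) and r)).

14

Initial set: {(((r or not t) implies q) implies (t and (not (((q or q) and not p) and (t or q)) and r)))}.
(((r or not t) implies q) implies (t and (not (((q or q) and not p) and (t or q)) and r))): β-rule — branch into not ((r or not t) implies q)  //  (t and (not (((q or q) and not p) and (t or q)) and r)).
  branch 1 (add not ((r or not t) implies q)):
    not ((r or not t) implies q): α-rule — add (r or not t), not q.
    (r or not t): β-rule — branch into r  //  not t.
      branch 1.1 (add r):
        ○ open, literals {q=F, r=T}.
      branch 1.2 (add not t):
        ○ open, literals {q=F, t=F}.
  branch 2 (add (t and (not (((q or q) and not p) and (t or q)) and r))):
    (t and (not (((q or q) and not p) and (t or q)) and r)): α-rule — add t, (not (((q or q) and not p) and (t or q)) and r).
    (not (((q or q) and not p) and (t or q)) and r): α-rule — add not (((q or q) and not p) and (t or q)), r.
    not (((q or q) and not p) and (t or q)): β-rule — branch into not ((q or q) and not p)  //  not (t or q).
      branch 2.1 (add not ((q or q) and not p)):
        not ((q or q) and not p): β-rule — branch into not (q or q)  //  not not p.
          branch 2.1.1 (add not (q or q)):
            not (q or q): α-rule — add not q, not q.
            ○ open, literals {q=F, r=T, t=T}.
          branch 2.1.2 (add not not p):
            ○ open, literals {p=T, r=T, t=T}.
      branch 2.2 (add not (t or q)):
        not (t or q): α-rule — add not t, not q.
        × closes — contains both t and not t.
1 branch closed, 4 open.
Each open branch fixes some atoms; the unmentioned ones are free. Counting distinct full assignments: branch {q=F, r=T} (s, t, p) contributes 8 new; branch {q=F, t=F} (r, s, p) contributes 4 new; branch {q=F, r=T, t=T} (s, p) contributes 0 new; branch {p=T, r=T, t=T} (s, q) contributes 2 new. Total: 14.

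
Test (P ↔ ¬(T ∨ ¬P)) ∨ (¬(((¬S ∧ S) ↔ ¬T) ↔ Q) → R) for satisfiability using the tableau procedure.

Initial set: {T ((P ↔ ¬(T ∨ ¬P)) ∨ (¬(((¬S ∧ S) ↔ ¬T) ↔ Q) → R))}.
T ((P ↔ ¬(T ∨ ¬P)) ∨ (¬(((¬S ∧ S) ↔ ¬T) ↔ Q) → R)): β-rule — branch into T (P ↔ ¬(T ∨ ¬P))  //  T (¬(((¬S ∧ S) ↔ ¬T) ↔ Q) → R).
  branch 1 (add T (P ↔ ¬(T ∨ ¬P))):
    T (P ↔ ¬(T ∨ ¬P)): β-rule — branch into T P, T ¬(T ∨ ¬P)  //  F P, F ¬(T ∨ ¬P).
      branch 1.1 (add T P, T ¬(T ∨ ¬P)):
        T ¬(T ∨ ¬P): α-rule — add F T, F ¬P.
        ○ open, literals {P=true, T=false}.
      branch 1.2 (add F P, F ¬(T ∨ ¬P)):
        F ¬(T ∨ ¬P): β-rule — branch into T T  //  T ¬P.
          branch 1.2.1 (add T T):
            ○ open, literals {P=false, T=true}.
          branch 1.2.2 (add T ¬P):
            ○ open, literals {P=false}.
  branch 2 (add T (¬(((¬S ∧ S) ↔ ¬T) ↔ Q) → R)):
    T (¬(((¬S ∧ S) ↔ ¬T) ↔ Q) → R): β-rule — branch into F ¬(((¬S ∧ S) ↔ ¬T) ↔ Q)  //  T R.
      branch 2.1 (add F ¬(((¬S ∧ S) ↔ ¬T) ↔ Q)):
        F ¬(((¬S ∧ S) ↔ ¬T) ↔ Q): β-rule — branch into T ((¬S ∧ S) ↔ ¬T), T Q  //  F ((¬S ∧ S) ↔ ¬T), F Q.
          branch 2.1.1 (add T ((¬S ∧ S) ↔ ¬T), T Q):
            T ((¬S ∧ S) ↔ ¬T): β-rule — branch into T (¬S ∧ S), T ¬T  //  F (¬S ∧ S), F ¬T.
              branch 2.1.1.1 (add T (¬S ∧ S), T ¬T):
                T (¬S ∧ S): α-rule — add T ¬S, T S.
                × closes — contains both S and ¬S.
              branch 2.1.1.2 (add F (¬S ∧ S), F ¬T):
                F (¬S ∧ S): β-rule — branch into F ¬S  //  F S.
                  branch 2.1.1.2.1 (add F ¬S):
                    ○ open, literals {Q=true, S=true, T=true}.
                  branch 2.1.1.2.2 (add F S):
                    ○ open, literals {Q=true, S=false, T=true}.
          branch 2.1.2 (add F ((¬S ∧ S) ↔ ¬T), F Q):
            F ((¬S ∧ S) ↔ ¬T): β-rule — branch into T (¬S ∧ S), F ¬T  //  F (¬S ∧ S), T ¬T.
              branch 2.1.2.1 (add T (¬S ∧ S), F ¬T):
                T (¬S ∧ S): α-rule — add T ¬S, T S.
                × closes — contains both S and ¬S.
              branch 2.1.2.2 (add F (¬S ∧ S), T ¬T):
                F (¬S ∧ S): β-rule — branch into F ¬S  //  F S.
                  branch 2.1.2.2.1 (add F ¬S):
                    ○ open, literals {Q=false, S=true, T=false}.
                  branch 2.1.2.2.2 (add F S):
                    ○ open, literals {Q=false, S=false, T=false}.
      branch 2.2 (add T R):
        ○ open, literals {R=true}.
2 branches closed, 8 open.
An open branch gives a satisfying assignment: P=true, T=false.

Satisfiable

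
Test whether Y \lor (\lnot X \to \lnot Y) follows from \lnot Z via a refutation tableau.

Initial set: {\lnot Z; \lnot (Y \lor (\lnot X \to \lnot Y))}.
\lnot (Y \lor (\lnot X \to \lnot Y)): α-rule — add \lnot Y, \lnot (\lnot X \to \lnot Y).
\lnot (\lnot X \to \lnot Y): α-rule — add \lnot X, \lnot \lnot Y.
× closes — contains both Y and \lnot Y.
All 1 branch closes.
Every branch closed, so the premises entail the conclusion.

Yes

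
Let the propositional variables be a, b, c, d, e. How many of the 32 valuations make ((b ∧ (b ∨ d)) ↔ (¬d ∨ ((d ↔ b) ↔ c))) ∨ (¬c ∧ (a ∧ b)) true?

18

Initial set: {(((b ∧ (b ∨ d)) ↔ (¬d ∨ ((d ↔ b) ↔ c))) ∨ (¬c ∧ (a ∧ b)))}.
(((b ∧ (b ∨ d)) ↔ (¬d ∨ ((d ↔ b) ↔ c))) ∨ (¬c ∧ (a ∧ b))): β-rule — branch into ((b ∧ (b ∨ d)) ↔ (¬d ∨ ((d ↔ b) ↔ c)))  //  (¬c ∧ (a ∧ b)).
  branch 1 (add ((b ∧ (b ∨ d)) ↔ (¬d ∨ ((d ↔ b) ↔ c)))):
    ((b ∧ (b ∨ d)) ↔ (¬d ∨ ((d ↔ b) ↔ c))): β-rule — branch into (b ∧ (b ∨ d)), (¬d ∨ ((d ↔ b) ↔ c))  //  ¬(b ∧ (b ∨ d)), ¬(¬d ∨ ((d ↔ b) ↔ c)).
      branch 1.1 (add (b ∧ (b ∨ d)), (¬d ∨ ((d ↔ b) ↔ c))):
        (b ∧ (b ∨ d)): α-rule — add b, (b ∨ d).
        (¬d ∨ ((d ↔ b) ↔ c)): β-rule — branch into ¬d  //  ((d ↔ b) ↔ c).
          branch 1.1.1 (add ¬d):
            (b ∨ d): β-rule — branch into b  //  d.
              branch 1.1.1.1 (add b):
                ○ open, literals {b=true, d=false}.
              branch 1.1.1.2 (add d):
                × closes — contains both d and ¬d.
          branch 1.1.2 (add ((d ↔ b) ↔ c)):
            (b ∨ d): β-rule — branch into b  //  d.
              branch 1.1.2.1 (add b):
                ((d ↔ b) ↔ c): β-rule — branch into (d ↔ b), c  //  ¬(d ↔ b), ¬c.
                  branch 1.1.2.1.1 (add (d ↔ b), c):
                    (d ↔ b): β-rule — branch into d, b  //  ¬d, ¬b.
                      branch 1.1.2.1.1.1 (add d, b):
                        ○ open, literals {b=true, c=true, d=true}.
                      branch 1.1.2.1.1.2 (add ¬d, ¬b):
                        × closes — contains both b and ¬b.
                  branch 1.1.2.1.2 (add ¬(d ↔ b), ¬c):
                    ¬(d ↔ b): β-rule — branch into d, ¬b  //  ¬d, b.
                      branch 1.1.2.1.2.1 (add d, ¬b):
                        × closes — contains both b and ¬b.
                      branch 1.1.2.1.2.2 (add ¬d, b):
                        ○ open, literals {b=true, c=false, d=false}.
              branch 1.1.2.2 (add d):
                ((d ↔ b) ↔ c): β-rule — branch into (d ↔ b), c  //  ¬(d ↔ b), ¬c.
                  branch 1.1.2.2.1 (add (d ↔ b), c):
                    (d ↔ b): β-rule — branch into d, b  //  ¬d, ¬b.
                      branch 1.1.2.2.1.1 (add d, b):
                        ○ open, literals {b=true, c=true, d=true}.
                      branch 1.1.2.2.1.2 (add ¬d, ¬b):
                        × closes — contains both d and ¬d.
                  branch 1.1.2.2.2 (add ¬(d ↔ b), ¬c):
                    ¬(d ↔ b): β-rule — branch into d, ¬b  //  ¬d, b.
                      branch 1.1.2.2.2.1 (add d, ¬b):
                        × closes — contains both b and ¬b.
                      branch 1.1.2.2.2.2 (add ¬d, b):
                        × closes — contains both d and ¬d.
      branch 1.2 (add ¬(b ∧ (b ∨ d)), ¬(¬d ∨ ((d ↔ b) ↔ c))):
        ¬(¬d ∨ ((d ↔ b) ↔ c)): α-rule — add ¬¬d, ¬((d ↔ b) ↔ c).
        ¬(b ∧ (b ∨ d)): β-rule — branch into ¬b  //  ¬(b ∨ d).
          branch 1.2.1 (add ¬b):
            ¬((d ↔ b) ↔ c): β-rule — branch into (d ↔ b), ¬c  //  ¬(d ↔ b), c.
              branch 1.2.1.1 (add (d ↔ b), ¬c):
                (d ↔ b): β-rule — branch into d, b  //  ¬d, ¬b.
                  branch 1.2.1.1.1 (add d, b):
                    × closes — contains both b and ¬b.
                  branch 1.2.1.1.2 (add ¬d, ¬b):
                    × closes — contains both d and ¬d.
              branch 1.2.1.2 (add ¬(d ↔ b), c):
                ¬(d ↔ b): β-rule — branch into d, ¬b  //  ¬d, b.
                  branch 1.2.1.2.1 (add d, ¬b):
                    ○ open, literals {b=false, c=true, d=true}.
                  branch 1.2.1.2.2 (add ¬d, b):
                    × closes — contains both d and ¬d.
          branch 1.2.2 (add ¬(b ∨ d)):
            ¬(b ∨ d): α-rule — add ¬b, ¬d.
            × closes — contains both d and ¬d.
  branch 2 (add (¬c ∧ (a ∧ b))):
    (¬c ∧ (a ∧ b)): α-rule — add ¬c, (a ∧ b).
    (a ∧ b): α-rule — add a, b.
    ○ open, literals {a=true, b=true, c=false}.
10 branches closed, 6 open.
Each open branch fixes some atoms; the unmentioned ones are free. Counting distinct full assignments: branch {b=true, d=false} (a, c, e) contributes 8 new; branch {b=true, c=true, d=true} (a, e) contributes 4 new; branch {b=true, c=false, d=false} (a, e) contributes 0 new; branch {b=true, c=true, d=true} (a, e) contributes 0 new; branch {b=false, c=true, d=true} (a, e) contributes 4 new; branch {a=true, b=true, c=false} (d, e) contributes 2 new. Total: 18.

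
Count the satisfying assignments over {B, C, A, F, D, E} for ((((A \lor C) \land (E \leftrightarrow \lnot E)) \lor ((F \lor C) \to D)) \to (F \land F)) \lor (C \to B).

Initial set: {(((((A \lor C) \land (E \leftrightarrow \lnot E)) \lor ((F \lor C) \to D)) \to (F \land F)) \lor (C \to B))}.
(((((A \lor C) \land (E \leftrightarrow \lnot E)) \lor ((F \lor C) \to D)) \to (F \land F)) \lor (C \to B)): β-rule — branch into ((((A \lor C) \land (E \leftrightarrow \lnot E)) \lor ((F \lor C) \to D)) \to (F \land F))  //  (C \to B).
  branch 1 (add ((((A \lor C) \land (E \leftrightarrow \lnot E)) \lor ((F \lor C) \to D)) \to (F \land F))):
    ((((A \lor C) \land (E \leftrightarrow \lnot E)) \lor ((F \lor C) \to D)) \to (F \land F)): β-rule — branch into \lnot (((A \lor C) \land (E \leftrightarrow \lnot E)) \lor ((F \lor C) \to D))  //  (F \land F).
      branch 1.1 (add \lnot (((A \lor C) \land (E \leftrightarrow \lnot E)) \lor ((F \lor C) \to D))):
        \lnot (((A \lor C) \land (E \leftrightarrow \lnot E)) \lor ((F \lor C) \to D)): α-rule — add \lnot ((A \lor C) \land (E \leftrightarrow \lnot E)), \lnot ((F \lor C) \to D).
        \lnot ((F \lor C) \to D): α-rule — add (F \lor C), \lnot D.
        \lnot ((A \lor C) \land (E \leftrightarrow \lnot E)): β-rule — branch into \lnot (A \lor C)  //  \lnot (E \leftrightarrow \lnot E).
          branch 1.1.1 (add \lnot (A \lor C)):
            \lnot (A \lor C): α-rule — add \lnot A, \lnot C.
            (F \lor C): β-rule — branch into F  //  C.
              branch 1.1.1.1 (add F):
                ○ open, literals {A=false, C=false, D=false, F=true}.
              branch 1.1.1.2 (add C):
                × closes — contains both C and \lnot C.
          branch 1.1.2 (add \lnot (E \leftrightarrow \lnot E)):
            (F \lor C): β-rule — branch into F  //  C.
              branch 1.1.2.1 (add F):
                \lnot (E \leftrightarrow \lnot E): β-rule — branch into E, \lnot \lnot E  //  \lnot E, \lnot E.
                  branch 1.1.2.1.1 (add E, \lnot \lnot E):
                    ○ open, literals {D=false, E=true, F=true}.
                  branch 1.1.2.1.2 (add \lnot E, \lnot E):
                    ○ open, literals {D=false, E=false, F=true}.
              branch 1.1.2.2 (add C):
                \lnot (E \leftrightarrow \lnot E): β-rule — branch into E, \lnot \lnot E  //  \lnot E, \lnot E.
                  branch 1.1.2.2.1 (add E, \lnot \lnot E):
                    ○ open, literals {C=true, D=false, E=true}.
                  branch 1.1.2.2.2 (add \lnot E, \lnot E):
                    ○ open, literals {C=true, D=false, E=false}.
      branch 1.2 (add (F \land F)):
        (F \land F): α-rule — add F, F.
        ○ open, literals {F=true}.
  branch 2 (add (C \to B)):
    (C \to B): β-rule — branch into \lnot C  //  B.
      branch 2.1 (add \lnot C):
        ○ open, literals {C=false}.
      branch 2.2 (add B):
        ○ open, literals {B=true}.
1 branch closed, 8 open.
Each open branch fixes some atoms; the unmentioned ones are free. Counting distinct full assignments: branch {A=false, C=false, D=false, F=true} (B, E) contributes 4 new; branch {D=false, E=true, F=true} (B, C, A) contributes 6 new; branch {D=false, E=false, F=true} (B, C, A) contributes 6 new; branch {C=true, D=false, E=true} (B, A, F) contributes 4 new; branch {C=true, D=false, E=false} (B, A, F) contributes 4 new; branch {F=true} (B, C, A, D, E) contributes 16 new; branch {C=false} (B, A, F, D, E) contributes 16 new; branch {B=true} (C, A, F, D, E) contributes 4 new. Total: 60.

60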